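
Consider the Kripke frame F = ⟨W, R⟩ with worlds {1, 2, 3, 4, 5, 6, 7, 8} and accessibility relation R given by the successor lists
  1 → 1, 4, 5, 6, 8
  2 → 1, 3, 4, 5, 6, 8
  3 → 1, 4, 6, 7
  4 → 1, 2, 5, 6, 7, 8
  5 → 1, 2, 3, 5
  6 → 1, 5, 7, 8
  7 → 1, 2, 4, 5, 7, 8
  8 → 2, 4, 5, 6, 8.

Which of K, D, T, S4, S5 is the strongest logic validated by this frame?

D

Serial (axiom D): yes — every world has a successor (e.g. 1 R 1).
Reflexive (axiom T): no — 2 is not related to itself.
Transitive (axiom 4): no — 1 R 4 and 4 R 2, but not 1 R 2.
Euclidean (axiom 5): no — 1 R 5 and 1 R 4, but not 5 R 4.
So F validates K, D; T would additionally require R to be reflexive. The strongest is D.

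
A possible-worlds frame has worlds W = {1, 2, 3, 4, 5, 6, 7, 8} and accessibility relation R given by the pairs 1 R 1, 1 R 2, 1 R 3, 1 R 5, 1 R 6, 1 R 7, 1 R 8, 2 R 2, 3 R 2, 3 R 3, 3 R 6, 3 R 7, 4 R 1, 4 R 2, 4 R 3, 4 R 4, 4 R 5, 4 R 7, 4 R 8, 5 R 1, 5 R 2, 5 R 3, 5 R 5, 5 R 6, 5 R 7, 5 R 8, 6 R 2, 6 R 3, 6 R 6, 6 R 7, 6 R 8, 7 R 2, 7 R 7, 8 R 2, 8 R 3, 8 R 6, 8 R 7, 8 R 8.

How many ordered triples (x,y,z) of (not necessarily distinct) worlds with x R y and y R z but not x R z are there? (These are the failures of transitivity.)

5

Enumerating: (3,6,8), (4,1,6), (4,3,6), (4,5,6), (4,8,6).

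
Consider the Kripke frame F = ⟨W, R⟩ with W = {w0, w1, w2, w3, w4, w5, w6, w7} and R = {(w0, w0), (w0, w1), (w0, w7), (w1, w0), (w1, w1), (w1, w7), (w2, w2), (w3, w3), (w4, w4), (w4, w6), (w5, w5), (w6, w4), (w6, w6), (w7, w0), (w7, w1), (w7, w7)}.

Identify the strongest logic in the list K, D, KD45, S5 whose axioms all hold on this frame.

S5

Serial (axiom D): yes — every world has a successor (e.g. w0 R w0).
Euclidean (axiom 5): yes — any two successors of a common world are R-related.
Transitive (axiom 4): yes — every two-step R-path is closed by a direct edge.
Reflexive (axiom T): yes — every world is R-related to itself.
So F validates K, D, KD45, S5. The strongest is S5.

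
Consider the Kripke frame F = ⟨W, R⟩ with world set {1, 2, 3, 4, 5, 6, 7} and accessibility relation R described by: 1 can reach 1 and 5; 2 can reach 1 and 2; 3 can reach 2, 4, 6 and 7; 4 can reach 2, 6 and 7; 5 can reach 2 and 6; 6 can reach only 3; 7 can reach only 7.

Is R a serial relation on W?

Serial: yes — every world has a successor (e.g. 1 R 1).

Yes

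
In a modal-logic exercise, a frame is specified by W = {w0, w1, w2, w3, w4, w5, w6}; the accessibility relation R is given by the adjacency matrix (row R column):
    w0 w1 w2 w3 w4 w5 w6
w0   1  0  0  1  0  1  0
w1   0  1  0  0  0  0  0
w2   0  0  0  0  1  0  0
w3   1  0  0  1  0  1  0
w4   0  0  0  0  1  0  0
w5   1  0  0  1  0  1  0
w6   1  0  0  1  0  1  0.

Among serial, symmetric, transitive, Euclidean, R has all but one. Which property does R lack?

symmetric

Serial: yes — every world has a successor (e.g. w0 R w0).
Symmetric: no — w2 R w4 but not w4 R w2.
Transitive: yes — every two-step R-path is closed by a direct edge.
Euclidean: yes — any two successors of a common world are R-related.
Only symmetric fails.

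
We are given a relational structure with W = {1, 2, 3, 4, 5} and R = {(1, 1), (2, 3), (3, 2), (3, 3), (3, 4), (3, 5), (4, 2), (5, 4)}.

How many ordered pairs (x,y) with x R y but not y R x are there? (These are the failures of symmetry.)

Enumerating: (3,4), (3,5), (4,2), (5,4).

4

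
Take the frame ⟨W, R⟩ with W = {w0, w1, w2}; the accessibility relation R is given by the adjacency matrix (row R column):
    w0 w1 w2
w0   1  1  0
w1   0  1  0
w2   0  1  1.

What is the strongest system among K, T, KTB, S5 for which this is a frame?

Reflexive (axiom T): yes — every world is R-related to itself.
Symmetric (axiom B): no — w0 R w1 but not w1 R w0.
Euclidean (axiom 5): no — w0 R w1 and w0 R w0, but not w1 R w0.
So F validates K, T; KTB would additionally require R to be symmetric. The strongest is T.

T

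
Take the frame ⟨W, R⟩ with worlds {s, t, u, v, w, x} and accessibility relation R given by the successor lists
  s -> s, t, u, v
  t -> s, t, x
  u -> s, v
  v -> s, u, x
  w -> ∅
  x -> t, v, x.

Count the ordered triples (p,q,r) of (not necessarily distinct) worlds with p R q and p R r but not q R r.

17

Enumerating: (s,t,u), (s,t,v), (s,u,t), (s,u,u), (s,v,t), (s,v,v), (t,s,x), (t,x,s), (u,v,v), (v,s,x), (v,u,u), (v,u,x), (v,x,s), (v,x,u), (x,t,v), (x,v,t), (x,v,v).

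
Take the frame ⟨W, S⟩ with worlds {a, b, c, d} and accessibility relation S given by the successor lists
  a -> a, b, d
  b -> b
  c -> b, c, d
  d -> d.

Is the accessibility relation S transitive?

Transitive: yes — every two-step S-path is closed by a direct edge.

Yes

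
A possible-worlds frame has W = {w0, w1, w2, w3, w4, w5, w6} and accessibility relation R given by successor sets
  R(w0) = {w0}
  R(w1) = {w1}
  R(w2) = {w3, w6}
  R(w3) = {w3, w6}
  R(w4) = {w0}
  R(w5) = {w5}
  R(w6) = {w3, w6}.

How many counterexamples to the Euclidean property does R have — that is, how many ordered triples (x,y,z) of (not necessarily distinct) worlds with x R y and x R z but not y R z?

R is Euclidean; there are no such tuples.

0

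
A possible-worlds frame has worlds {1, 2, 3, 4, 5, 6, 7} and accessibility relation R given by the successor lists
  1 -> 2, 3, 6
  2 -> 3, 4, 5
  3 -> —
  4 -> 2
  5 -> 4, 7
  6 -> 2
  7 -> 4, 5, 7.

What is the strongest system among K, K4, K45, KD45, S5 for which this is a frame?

Transitive (axiom 4): no — 1 R 2 and 2 R 4, but not 1 R 4.
Euclidean (axiom 5): no — 1 R 2 and 1 R 6, but not 2 R 6.
Serial (axiom D): no — 3 has no R-successor.
Reflexive (axiom T): no — 1 is not related to itself.
So F validates K; K4 would additionally require R to be transitive. The strongest is K.

K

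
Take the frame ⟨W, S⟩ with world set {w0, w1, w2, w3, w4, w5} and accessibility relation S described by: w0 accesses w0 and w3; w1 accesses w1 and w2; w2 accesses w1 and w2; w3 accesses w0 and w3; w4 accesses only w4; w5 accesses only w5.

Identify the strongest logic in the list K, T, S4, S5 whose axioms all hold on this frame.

S5

Reflexive (axiom T): yes — every world is S-related to itself.
Transitive (axiom 4): yes — every two-step S-path is closed by a direct edge.
Euclidean (axiom 5): yes — any two successors of a common world are S-related.
So F validates K, T, S4, S5. The strongest is S5.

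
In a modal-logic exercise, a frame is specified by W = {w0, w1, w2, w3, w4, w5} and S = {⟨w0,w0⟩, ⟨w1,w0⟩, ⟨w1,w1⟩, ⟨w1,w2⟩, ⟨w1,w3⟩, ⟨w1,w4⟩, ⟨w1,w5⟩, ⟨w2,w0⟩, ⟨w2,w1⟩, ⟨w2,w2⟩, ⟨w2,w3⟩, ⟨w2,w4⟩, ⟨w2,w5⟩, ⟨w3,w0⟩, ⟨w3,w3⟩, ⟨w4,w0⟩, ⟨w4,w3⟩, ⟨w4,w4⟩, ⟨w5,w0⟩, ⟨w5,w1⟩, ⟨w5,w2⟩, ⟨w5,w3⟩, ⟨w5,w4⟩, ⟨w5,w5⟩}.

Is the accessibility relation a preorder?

Yes

Reflexive: yes — every world is S-related to itself.
Transitive: yes — every two-step S-path is closed by a direct edge.
So S is a preorder.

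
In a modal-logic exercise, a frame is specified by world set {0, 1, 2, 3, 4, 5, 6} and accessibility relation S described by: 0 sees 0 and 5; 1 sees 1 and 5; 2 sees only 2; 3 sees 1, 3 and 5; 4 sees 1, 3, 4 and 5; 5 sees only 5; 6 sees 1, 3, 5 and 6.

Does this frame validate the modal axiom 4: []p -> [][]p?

Yes

Axiom 4 corresponds to the accessibility relation being transitive.
Transitive: yes — every two-step S-path is closed by a direct edge.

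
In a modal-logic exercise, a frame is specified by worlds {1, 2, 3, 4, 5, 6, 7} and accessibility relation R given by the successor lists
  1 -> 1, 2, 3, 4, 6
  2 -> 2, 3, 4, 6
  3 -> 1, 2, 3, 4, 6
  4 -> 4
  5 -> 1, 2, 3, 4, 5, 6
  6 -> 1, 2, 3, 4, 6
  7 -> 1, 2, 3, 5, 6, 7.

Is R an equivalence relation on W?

Reflexive: yes — every world is R-related to itself.
Symmetric: no — 1 R 2 but not 2 R 1.
Transitive: no — 2 R 3 and 3 R 1, but not 2 R 1.
So R is not an equivalence relation.

No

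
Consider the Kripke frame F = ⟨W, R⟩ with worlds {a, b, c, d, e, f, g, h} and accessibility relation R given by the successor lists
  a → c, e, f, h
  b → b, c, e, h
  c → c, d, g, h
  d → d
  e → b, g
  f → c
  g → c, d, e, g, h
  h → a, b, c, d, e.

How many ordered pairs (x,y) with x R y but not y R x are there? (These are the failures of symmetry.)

Enumerating: (a,c), (a,e), (a,f), (b,c), (c,d), (f,c), (g,d), (g,h), (h,d), (h,e).

10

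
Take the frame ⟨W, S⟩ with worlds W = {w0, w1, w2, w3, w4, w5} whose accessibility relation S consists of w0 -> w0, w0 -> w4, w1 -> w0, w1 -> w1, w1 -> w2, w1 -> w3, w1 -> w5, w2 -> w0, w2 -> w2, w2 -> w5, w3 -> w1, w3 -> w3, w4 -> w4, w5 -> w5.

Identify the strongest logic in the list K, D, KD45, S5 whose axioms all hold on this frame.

Serial (axiom D): yes — every world has a successor (e.g. w0 S w0).
Euclidean (axiom 5): no — w1 S w0 and w1 S w2, but not w0 S w2.
Transitive (axiom 4): no — w1 S w0 and w0 S w4, but not w1 S w4.
Reflexive (axiom T): yes — every world is S-related to itself.
So F validates K, D; KD45 would additionally require S to be Euclidean and transitive. The strongest is D.

D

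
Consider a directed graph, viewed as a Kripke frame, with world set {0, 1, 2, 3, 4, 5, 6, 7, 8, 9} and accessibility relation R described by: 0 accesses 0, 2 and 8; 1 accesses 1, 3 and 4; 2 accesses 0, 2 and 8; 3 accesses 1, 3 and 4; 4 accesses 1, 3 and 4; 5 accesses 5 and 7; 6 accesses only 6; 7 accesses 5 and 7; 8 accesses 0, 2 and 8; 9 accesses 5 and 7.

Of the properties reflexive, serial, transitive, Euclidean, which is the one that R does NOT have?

reflexive

Reflexive: no — 9 is not related to itself.
Serial: yes — every world has a successor (e.g. 0 R 0).
Transitive: yes — every two-step R-path is closed by a direct edge.
Euclidean: yes — any two successors of a common world are R-related.
Only reflexive fails.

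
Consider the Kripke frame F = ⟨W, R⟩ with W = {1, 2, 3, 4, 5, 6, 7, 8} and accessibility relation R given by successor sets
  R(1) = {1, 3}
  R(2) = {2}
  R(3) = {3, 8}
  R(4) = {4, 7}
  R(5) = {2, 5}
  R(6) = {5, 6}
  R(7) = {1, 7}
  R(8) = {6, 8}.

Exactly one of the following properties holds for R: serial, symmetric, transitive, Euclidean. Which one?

Serial: yes — every world has a successor (e.g. 1 R 1).
Symmetric: no — 1 R 3 but not 3 R 1.
Transitive: no — 1 R 3 and 3 R 8, but not 1 R 8.
Euclidean: no — 1 R 3 and 1 R 1, but not 3 R 1.
Only serial holds.

serial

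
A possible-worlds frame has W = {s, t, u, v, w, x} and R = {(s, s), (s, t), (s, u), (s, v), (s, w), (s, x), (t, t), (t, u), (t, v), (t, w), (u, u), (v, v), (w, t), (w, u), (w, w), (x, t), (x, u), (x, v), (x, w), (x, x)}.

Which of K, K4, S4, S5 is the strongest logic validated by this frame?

K

Transitive (axiom 4): no — w R t and t R v, but not w R v.
Reflexive (axiom T): yes — every world is R-related to itself.
Euclidean (axiom 5): no — s R t and s R x, but not t R x.
So F validates K; K4 would additionally require R to be transitive. The strongest is K.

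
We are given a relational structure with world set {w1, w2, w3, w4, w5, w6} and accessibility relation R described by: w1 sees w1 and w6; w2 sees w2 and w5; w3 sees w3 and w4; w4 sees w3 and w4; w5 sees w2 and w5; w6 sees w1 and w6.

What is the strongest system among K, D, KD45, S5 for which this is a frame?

Serial (axiom D): yes — every world has a successor (e.g. w1 R w1).
Euclidean (axiom 5): yes — any two successors of a common world are R-related.
Transitive (axiom 4): yes — every two-step R-path is closed by a direct edge.
Reflexive (axiom T): yes — every world is R-related to itself.
So F validates K, D, KD45, S5. The strongest is S5.

S5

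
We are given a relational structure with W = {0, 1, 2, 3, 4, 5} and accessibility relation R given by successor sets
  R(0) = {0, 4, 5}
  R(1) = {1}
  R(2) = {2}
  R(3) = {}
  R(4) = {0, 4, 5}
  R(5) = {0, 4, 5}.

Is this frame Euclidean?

Euclidean: yes — any two successors of a common world are R-related.

Yes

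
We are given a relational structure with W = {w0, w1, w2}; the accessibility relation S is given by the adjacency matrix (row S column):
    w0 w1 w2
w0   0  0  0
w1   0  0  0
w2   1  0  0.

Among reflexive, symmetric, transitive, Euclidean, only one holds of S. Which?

Reflexive: no — w0 is not related to itself.
Symmetric: no — w2 S w0 but not w0 S w2.
Transitive: yes — every two-step S-path is closed by a direct edge.
Euclidean: no — w2 S w0 and w2 S w0, but not w0 S w0.
Only transitive holds.

transitive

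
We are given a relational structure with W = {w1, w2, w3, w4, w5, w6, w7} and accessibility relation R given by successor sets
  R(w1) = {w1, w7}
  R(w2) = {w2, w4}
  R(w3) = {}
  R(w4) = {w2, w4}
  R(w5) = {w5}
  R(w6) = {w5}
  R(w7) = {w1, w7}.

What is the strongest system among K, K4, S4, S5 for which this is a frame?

Transitive (axiom 4): yes — every two-step R-path is closed by a direct edge.
Reflexive (axiom T): no — w3 is not related to itself.
Euclidean (axiom 5): yes — any two successors of a common world are R-related.
So F validates K, K4; S4 would additionally require R to be reflexive. The strongest is K4.

K4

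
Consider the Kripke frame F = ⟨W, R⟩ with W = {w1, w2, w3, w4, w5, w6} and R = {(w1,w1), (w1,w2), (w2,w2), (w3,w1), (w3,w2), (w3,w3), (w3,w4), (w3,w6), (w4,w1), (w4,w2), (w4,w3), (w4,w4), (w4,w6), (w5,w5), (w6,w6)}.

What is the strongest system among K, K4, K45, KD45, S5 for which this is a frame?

Transitive (axiom 4): yes — every two-step R-path is closed by a direct edge.
Euclidean (axiom 5): no — w3 R w1 and w3 R w4, but not w1 R w4.
Serial (axiom D): yes — every world has a successor (e.g. w1 R w1).
Reflexive (axiom T): yes — every world is R-related to itself.
So F validates K, K4; K45 would additionally require R to be Euclidean. The strongest is K4.

K4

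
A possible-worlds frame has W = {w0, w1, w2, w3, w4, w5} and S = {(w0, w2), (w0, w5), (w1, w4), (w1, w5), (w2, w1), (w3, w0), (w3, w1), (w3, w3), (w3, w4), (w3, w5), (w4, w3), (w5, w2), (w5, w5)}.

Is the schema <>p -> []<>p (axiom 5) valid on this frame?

No

By correspondence theory, 5 is valid on a frame iff S is Euclidean.
Euclidean: no — w0 S w2 and w0 S w5, but not w2 S w5.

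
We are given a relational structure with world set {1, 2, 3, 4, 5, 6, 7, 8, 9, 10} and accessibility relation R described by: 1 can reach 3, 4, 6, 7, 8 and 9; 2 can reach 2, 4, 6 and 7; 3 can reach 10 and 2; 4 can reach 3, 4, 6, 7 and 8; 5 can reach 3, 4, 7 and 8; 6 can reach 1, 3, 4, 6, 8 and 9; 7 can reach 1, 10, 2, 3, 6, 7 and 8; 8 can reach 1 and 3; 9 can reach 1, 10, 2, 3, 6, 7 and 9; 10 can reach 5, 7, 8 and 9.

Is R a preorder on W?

Reflexive: no — 1 is not related to itself.
Transitive: no — 1 R 3 and 3 R 10, but not 1 R 10.
So R is not a preorder.

No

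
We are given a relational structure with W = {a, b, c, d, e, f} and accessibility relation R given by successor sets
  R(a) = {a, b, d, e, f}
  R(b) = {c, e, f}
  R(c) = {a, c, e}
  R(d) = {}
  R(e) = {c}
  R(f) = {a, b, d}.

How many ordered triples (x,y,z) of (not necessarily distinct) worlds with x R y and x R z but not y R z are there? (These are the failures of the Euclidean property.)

30

Enumerating: (a,b,a), (a,b,b), (a,b,d), (a,d,a), (a,d,b), (a,d,d), (a,d,e), (a,d,f), (a,e,a), (a,e,b), (a,e,d), (a,e,e), … and 18 more.
Total: 30.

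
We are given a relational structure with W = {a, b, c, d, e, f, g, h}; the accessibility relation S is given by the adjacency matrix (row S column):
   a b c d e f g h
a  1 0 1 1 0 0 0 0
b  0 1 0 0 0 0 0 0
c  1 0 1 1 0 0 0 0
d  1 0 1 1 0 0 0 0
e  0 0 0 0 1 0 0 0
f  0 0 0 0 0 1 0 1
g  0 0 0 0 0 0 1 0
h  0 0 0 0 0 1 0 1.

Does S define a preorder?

Yes

Reflexive: yes — every world is S-related to itself.
Transitive: yes — every two-step S-path is closed by a direct edge.
So S is a preorder.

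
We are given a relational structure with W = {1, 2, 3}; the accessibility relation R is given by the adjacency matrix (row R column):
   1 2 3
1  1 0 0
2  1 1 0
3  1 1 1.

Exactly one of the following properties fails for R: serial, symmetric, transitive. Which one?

symmetric

Serial: yes — every world has a successor (e.g. 1 R 1).
Symmetric: no — 2 R 1 but not 1 R 2.
Transitive: yes — every two-step R-path is closed by a direct edge.
Only symmetric fails.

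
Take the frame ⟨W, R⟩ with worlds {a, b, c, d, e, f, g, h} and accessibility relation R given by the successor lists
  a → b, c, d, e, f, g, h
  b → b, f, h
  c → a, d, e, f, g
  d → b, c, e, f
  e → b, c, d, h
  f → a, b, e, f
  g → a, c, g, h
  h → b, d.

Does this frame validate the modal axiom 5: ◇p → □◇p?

No

The schema 5 characterises exactly the Euclidean frames.
Euclidean: no — a R b and a R c, but not b R c.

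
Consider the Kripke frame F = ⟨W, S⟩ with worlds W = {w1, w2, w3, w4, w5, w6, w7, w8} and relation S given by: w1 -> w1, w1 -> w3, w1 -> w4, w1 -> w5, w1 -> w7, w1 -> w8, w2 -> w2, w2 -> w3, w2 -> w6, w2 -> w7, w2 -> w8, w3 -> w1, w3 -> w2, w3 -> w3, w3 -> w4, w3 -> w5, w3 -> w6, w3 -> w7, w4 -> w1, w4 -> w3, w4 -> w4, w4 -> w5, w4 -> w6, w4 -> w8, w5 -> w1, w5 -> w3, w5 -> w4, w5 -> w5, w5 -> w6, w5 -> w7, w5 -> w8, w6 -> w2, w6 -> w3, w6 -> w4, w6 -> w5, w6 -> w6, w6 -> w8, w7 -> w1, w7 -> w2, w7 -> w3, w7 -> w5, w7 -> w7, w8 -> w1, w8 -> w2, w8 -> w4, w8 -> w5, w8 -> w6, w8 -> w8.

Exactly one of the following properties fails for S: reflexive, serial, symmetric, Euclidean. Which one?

Euclidean

Reflexive: yes — every world is S-related to itself.
Serial: yes — every world has a successor (e.g. w1 S w1).
Symmetric: yes — every pair in S has its reverse in S.
Euclidean: no — w1 S w3 and w1 S w8, but not w3 S w8.
Only Euclidean fails.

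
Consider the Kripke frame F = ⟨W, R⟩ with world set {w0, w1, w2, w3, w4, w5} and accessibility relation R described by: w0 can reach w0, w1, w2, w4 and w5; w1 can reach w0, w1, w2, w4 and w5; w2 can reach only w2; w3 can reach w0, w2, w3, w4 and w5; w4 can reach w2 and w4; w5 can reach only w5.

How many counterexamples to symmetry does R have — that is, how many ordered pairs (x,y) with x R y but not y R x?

Enumerating: (w0,w2), (w0,w4), (w0,w5), (w1,w2), (w1,w4), (w1,w5), (w3,w0), (w3,w2), (w3,w4), (w3,w5), (w4,w2).

11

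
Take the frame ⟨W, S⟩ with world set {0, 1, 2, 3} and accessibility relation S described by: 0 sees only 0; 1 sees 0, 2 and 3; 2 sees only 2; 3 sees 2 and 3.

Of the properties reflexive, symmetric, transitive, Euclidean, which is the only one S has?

Reflexive: no — 1 is not related to itself.
Symmetric: no — 1 S 0 but not 0 S 1.
Transitive: yes — every two-step S-path is closed by a direct edge.
Euclidean: no — 1 S 0 and 1 S 2, but not 0 S 2.
Only transitive holds.

transitive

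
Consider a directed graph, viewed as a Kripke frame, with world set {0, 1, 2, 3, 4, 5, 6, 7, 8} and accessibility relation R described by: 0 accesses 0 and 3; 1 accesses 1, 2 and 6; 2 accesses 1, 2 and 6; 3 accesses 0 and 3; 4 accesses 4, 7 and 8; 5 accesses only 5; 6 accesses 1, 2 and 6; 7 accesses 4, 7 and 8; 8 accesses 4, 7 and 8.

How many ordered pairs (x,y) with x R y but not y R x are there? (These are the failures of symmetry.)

R is symmetric; there are no such tuples.

0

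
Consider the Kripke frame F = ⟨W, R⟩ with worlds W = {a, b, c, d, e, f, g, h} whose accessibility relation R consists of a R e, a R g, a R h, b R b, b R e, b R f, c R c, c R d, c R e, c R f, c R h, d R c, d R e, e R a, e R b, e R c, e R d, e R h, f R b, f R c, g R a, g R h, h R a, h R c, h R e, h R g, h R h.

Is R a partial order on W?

No

Reflexive: no — a is not related to itself.
Transitive: no — a R e and e R b, but not a R b.
Antisymmetric: no — a R e and e R a with a ≠ e.
So R is not a partial order.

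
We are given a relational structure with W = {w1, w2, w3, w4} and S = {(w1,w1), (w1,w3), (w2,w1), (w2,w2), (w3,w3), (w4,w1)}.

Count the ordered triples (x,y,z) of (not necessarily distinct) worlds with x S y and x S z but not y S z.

2

Enumerating: (w1,w3,w1), (w2,w1,w2).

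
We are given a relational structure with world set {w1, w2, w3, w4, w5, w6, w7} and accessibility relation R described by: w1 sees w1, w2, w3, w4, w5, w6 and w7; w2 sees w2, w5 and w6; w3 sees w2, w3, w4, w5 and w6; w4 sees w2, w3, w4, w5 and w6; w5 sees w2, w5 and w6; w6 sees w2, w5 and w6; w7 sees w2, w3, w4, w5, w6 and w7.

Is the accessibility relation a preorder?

Reflexive: yes — every world is R-related to itself.
Transitive: yes — every two-step R-path is closed by a direct edge.
So R is a preorder.

Yes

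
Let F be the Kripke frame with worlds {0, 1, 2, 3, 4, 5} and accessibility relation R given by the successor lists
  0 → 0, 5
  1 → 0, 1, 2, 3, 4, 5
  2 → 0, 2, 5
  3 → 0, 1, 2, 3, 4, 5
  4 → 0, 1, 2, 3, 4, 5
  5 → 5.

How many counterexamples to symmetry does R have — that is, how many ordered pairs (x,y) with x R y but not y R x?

Enumerating: (0,5), (1,0), (1,2), (1,5), (2,0), (2,5), (3,0), (3,2), (3,5), (4,0), (4,2), (4,5).

12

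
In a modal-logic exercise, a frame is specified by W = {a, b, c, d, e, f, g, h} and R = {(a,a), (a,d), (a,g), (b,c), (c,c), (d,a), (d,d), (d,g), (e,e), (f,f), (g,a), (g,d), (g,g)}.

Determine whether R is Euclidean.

Yes

Euclidean: yes — any two successors of a common world are R-related.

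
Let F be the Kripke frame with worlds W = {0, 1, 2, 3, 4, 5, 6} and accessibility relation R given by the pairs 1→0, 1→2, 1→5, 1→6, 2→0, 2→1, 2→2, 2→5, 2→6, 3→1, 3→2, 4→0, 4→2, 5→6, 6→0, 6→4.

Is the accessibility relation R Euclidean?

Euclidean: no — 1 R 0 and 1 R 2, but not 0 R 2.

No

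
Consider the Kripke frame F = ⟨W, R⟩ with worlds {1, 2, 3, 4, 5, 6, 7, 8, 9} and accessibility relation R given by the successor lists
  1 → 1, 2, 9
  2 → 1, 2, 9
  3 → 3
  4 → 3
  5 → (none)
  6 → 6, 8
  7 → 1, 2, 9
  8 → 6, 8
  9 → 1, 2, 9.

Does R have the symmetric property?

No

Symmetric: no — 4 R 3 but not 3 R 4.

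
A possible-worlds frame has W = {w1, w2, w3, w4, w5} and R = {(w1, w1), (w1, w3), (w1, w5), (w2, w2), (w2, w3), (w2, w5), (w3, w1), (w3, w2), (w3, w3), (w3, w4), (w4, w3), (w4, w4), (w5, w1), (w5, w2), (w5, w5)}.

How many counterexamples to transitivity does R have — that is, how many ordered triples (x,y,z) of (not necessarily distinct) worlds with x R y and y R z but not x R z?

12

Enumerating: (w1,w3,w2), (w1,w3,w4), (w1,w5,w2), (w2,w3,w1), (w2,w3,w4), (w2,w5,w1), (w3,w1,w5), (w3,w2,w5), (w4,w3,w1), (w4,w3,w2), (w5,w1,w3), (w5,w2,w3).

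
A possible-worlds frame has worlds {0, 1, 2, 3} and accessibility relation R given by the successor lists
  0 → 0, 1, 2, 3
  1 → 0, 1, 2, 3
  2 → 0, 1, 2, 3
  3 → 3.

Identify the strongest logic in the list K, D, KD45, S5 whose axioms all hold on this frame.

D

Serial (axiom D): yes — every world has a successor (e.g. 0 R 0).
Euclidean (axiom 5): no — 0 R 3 and 0 R 1, but not 3 R 1.
Transitive (axiom 4): yes — every two-step R-path is closed by a direct edge.
Reflexive (axiom T): yes — every world is R-related to itself.
So F validates K, D; KD45 would additionally require R to be Euclidean. The strongest is D.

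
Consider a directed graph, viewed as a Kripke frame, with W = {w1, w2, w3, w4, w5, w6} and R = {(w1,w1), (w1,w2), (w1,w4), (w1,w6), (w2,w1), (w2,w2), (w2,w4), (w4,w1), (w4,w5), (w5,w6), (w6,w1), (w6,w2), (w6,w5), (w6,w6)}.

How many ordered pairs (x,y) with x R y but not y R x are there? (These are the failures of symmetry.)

3

Enumerating: (w2,w4), (w4,w5), (w6,w2).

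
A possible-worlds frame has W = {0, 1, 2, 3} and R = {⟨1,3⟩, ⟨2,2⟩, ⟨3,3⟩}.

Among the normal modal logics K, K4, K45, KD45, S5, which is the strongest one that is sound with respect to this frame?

Transitive (axiom 4): yes — every two-step R-path is closed by a direct edge.
Euclidean (axiom 5): yes — any two successors of a common world are R-related.
Serial (axiom D): no — 0 has no R-successor.
Reflexive (axiom T): no — 0 is not related to itself.
So F validates K, K4, K45; KD45 would additionally require R to be serial. The strongest is K45.

K45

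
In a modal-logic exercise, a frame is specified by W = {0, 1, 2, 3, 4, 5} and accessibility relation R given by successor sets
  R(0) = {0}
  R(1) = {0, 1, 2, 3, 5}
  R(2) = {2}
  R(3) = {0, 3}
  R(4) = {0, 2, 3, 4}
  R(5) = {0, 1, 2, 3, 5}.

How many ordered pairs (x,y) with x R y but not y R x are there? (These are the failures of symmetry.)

Enumerating: (1,0), (1,2), (1,3), (3,0), (4,0), (4,2), (4,3), (5,0), (5,2), (5,3).

10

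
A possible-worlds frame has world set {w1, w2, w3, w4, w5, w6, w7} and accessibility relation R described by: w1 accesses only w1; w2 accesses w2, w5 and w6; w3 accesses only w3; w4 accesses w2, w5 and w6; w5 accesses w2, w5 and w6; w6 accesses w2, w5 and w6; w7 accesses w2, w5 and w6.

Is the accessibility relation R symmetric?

Symmetric: no — w4 R w2 but not w2 R w4.

No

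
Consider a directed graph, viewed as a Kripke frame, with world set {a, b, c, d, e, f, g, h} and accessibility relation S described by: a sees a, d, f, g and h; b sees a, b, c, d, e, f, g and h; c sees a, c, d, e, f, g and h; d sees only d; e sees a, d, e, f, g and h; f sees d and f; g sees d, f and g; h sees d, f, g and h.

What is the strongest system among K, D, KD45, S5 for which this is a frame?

Serial (axiom D): yes — every world has a successor (e.g. a S a).
Euclidean (axiom 5): no — a S d and a S f, but not d S f.
Transitive (axiom 4): yes — every two-step S-path is closed by a direct edge.
Reflexive (axiom T): yes — every world is S-related to itself.
So F validates K, D; KD45 would additionally require S to be Euclidean. The strongest is D.

D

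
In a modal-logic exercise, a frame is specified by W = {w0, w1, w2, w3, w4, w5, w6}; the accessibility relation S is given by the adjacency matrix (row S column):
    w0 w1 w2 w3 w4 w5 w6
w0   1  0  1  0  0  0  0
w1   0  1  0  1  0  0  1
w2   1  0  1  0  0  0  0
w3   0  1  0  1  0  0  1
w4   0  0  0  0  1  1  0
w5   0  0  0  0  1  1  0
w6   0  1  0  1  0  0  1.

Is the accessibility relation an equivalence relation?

Reflexive: yes — every world is S-related to itself.
Symmetric: yes — every pair in S has its reverse in S.
Transitive: yes — every two-step S-path is closed by a direct edge.
So S is an equivalence relation.

Yes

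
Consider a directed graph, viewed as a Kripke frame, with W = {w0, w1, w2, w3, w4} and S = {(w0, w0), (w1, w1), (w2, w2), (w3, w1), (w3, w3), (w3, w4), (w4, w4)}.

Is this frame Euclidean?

Euclidean: no — w3 S w1 and w3 S w4, but not w1 S w4.

No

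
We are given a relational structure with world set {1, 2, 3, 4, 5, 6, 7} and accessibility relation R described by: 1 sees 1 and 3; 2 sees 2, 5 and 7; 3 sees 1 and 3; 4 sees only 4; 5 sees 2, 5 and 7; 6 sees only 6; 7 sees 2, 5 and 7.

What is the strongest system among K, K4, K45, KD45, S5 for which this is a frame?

S5

Transitive (axiom 4): yes — every two-step R-path is closed by a direct edge.
Euclidean (axiom 5): yes — any two successors of a common world are R-related.
Serial (axiom D): yes — every world has a successor (e.g. 1 R 1).
Reflexive (axiom T): yes — every world is R-related to itself.
So F validates K, K4, K45, KD45, S5. The strongest is S5.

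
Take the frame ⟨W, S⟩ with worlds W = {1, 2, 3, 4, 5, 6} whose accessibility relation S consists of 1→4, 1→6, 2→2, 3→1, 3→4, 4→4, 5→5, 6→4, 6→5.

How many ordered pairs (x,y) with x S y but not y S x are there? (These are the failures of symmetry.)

Enumerating: (1,4), (1,6), (3,1), (3,4), (6,4), (6,5).

6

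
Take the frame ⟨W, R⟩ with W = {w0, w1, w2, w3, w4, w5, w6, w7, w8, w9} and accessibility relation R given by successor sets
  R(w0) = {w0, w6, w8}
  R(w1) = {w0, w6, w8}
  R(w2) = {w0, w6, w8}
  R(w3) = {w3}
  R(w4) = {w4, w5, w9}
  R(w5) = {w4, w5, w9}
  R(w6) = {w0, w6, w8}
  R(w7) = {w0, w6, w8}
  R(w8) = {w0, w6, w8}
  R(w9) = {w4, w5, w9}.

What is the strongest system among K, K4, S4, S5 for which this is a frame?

K4

Transitive (axiom 4): yes — every two-step R-path is closed by a direct edge.
Reflexive (axiom T): no — w1 is not related to itself.
Euclidean (axiom 5): yes — any two successors of a common world are R-related.
So F validates K, K4; S4 would additionally require R to be reflexive. The strongest is K4.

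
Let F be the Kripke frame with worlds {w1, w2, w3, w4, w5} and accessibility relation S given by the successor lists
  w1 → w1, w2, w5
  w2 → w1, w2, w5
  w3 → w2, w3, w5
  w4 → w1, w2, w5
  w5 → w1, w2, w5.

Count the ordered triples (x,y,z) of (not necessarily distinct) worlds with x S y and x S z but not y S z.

2

Enumerating: (w3,w2,w3), (w3,w5,w3).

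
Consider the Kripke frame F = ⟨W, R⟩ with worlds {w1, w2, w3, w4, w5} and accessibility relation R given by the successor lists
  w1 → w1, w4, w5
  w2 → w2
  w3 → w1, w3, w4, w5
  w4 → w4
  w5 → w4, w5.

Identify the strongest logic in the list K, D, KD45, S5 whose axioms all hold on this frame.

D

Serial (axiom D): yes — every world has a successor (e.g. w1 R w1).
Euclidean (axiom 5): no — w1 R w4 and w1 R w5, but not w4 R w5.
Transitive (axiom 4): yes — every two-step R-path is closed by a direct edge.
Reflexive (axiom T): yes — every world is R-related to itself.
So F validates K, D; KD45 would additionally require R to be Euclidean. The strongest is D.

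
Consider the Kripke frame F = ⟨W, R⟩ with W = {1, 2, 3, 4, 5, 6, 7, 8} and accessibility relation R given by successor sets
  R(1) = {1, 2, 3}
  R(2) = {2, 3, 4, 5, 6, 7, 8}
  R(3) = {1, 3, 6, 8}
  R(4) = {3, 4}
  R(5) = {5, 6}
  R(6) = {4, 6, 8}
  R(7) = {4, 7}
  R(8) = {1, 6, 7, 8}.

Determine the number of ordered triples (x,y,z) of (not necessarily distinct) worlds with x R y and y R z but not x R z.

Enumerating: (1,2,4), (1,2,5), (1,2,6), (1,2,7), (1,2,8), (1,3,6), (1,3,8), (2,3,1), (2,8,1), (3,1,2), (3,6,4), (3,8,7), … and 13 more.
Total: 25.

25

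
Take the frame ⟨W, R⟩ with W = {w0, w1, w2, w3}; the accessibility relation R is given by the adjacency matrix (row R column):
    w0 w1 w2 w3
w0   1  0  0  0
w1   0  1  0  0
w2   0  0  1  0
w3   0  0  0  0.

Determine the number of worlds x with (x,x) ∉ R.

Enumerating: w3.

1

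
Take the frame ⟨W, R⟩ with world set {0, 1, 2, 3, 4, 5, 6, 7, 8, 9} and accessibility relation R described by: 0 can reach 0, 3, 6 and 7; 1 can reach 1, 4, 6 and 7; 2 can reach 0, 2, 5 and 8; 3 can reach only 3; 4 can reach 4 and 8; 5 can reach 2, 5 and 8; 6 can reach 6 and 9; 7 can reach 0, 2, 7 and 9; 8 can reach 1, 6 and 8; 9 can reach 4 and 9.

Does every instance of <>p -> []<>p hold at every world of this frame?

Axiom 5 corresponds to the accessibility relation being Euclidean.
Euclidean: no — 0 R 3 and 0 R 6, but not 3 R 6.

No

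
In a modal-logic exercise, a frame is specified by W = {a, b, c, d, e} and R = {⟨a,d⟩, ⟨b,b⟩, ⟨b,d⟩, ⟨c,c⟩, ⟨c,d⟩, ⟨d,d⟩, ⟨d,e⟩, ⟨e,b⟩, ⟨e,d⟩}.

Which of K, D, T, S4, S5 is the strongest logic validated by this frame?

Serial (axiom D): yes — every world has a successor (e.g. a R d).
Reflexive (axiom T): no — a is not related to itself.
Transitive (axiom 4): no — a R d and d R e, but not a R e.
Euclidean (axiom 5): no — e R d and e R b, but not d R b.
So F validates K, D; T would additionally require R to be reflexive. The strongest is D.

D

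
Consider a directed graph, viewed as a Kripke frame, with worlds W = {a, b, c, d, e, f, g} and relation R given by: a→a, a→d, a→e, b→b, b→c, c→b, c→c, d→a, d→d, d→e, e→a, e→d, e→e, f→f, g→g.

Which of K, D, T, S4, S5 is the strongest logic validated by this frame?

Serial (axiom D): yes — every world has a successor (e.g. a R a).
Reflexive (axiom T): yes — every world is R-related to itself.
Transitive (axiom 4): yes — every two-step R-path is closed by a direct edge.
Euclidean (axiom 5): yes — any two successors of a common world are R-related.
So F validates K, D, T, S4, S5. The strongest is S5.

S5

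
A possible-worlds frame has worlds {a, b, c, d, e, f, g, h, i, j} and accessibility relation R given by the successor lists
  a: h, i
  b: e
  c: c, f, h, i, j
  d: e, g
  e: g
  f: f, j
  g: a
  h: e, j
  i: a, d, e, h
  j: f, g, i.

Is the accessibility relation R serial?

Yes

Serial: yes — every world has a successor (e.g. a R h).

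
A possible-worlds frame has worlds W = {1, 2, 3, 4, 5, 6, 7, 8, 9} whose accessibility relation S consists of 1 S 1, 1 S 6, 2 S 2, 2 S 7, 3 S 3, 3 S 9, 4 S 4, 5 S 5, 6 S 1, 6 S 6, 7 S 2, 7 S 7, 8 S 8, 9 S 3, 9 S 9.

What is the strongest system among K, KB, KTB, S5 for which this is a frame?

Symmetric (axiom B): yes — every pair in S has its reverse in S.
Reflexive (axiom T): yes — every world is S-related to itself.
Euclidean (axiom 5): yes — any two successors of a common world are S-related.
So F validates K, KB, KTB, S5. The strongest is S5.

S5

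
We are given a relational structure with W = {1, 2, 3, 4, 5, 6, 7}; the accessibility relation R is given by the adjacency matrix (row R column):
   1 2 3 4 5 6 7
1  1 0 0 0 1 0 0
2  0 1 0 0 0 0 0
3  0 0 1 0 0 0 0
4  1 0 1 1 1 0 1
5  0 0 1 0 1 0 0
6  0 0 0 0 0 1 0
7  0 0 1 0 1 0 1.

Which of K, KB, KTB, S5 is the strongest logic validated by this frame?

K

Symmetric (axiom B): no — 1 R 5 but not 5 R 1.
Reflexive (axiom T): yes — every world is R-related to itself.
Euclidean (axiom 5): no — 4 R 1 and 4 R 3, but not 1 R 3.
So F validates K; KB would additionally require R to be symmetric. The strongest is K.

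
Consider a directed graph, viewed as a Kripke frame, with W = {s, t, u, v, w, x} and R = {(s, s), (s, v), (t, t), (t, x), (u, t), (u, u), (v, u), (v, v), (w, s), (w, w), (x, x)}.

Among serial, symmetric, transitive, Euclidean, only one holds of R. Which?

Serial: yes — every world has a successor (e.g. s R s).
Symmetric: no — s R v but not v R s.
Transitive: no — s R v and v R u, but not s R u.
Euclidean: no — s R v and s R s, but not v R s.
Only serial holds.

serial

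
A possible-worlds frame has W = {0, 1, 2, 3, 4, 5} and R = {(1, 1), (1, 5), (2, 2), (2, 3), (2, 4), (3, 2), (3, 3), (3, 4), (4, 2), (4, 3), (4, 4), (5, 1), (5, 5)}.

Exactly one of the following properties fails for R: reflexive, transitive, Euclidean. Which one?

Reflexive: no — 0 is not related to itself.
Transitive: yes — every two-step R-path is closed by a direct edge.
Euclidean: yes — any two successors of a common world are R-related.
Only reflexive fails.

reflexive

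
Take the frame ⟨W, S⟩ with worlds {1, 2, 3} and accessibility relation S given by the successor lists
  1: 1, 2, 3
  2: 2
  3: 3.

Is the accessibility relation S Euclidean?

No

Euclidean: no — 1 S 2 and 1 S 3, but not 2 S 3.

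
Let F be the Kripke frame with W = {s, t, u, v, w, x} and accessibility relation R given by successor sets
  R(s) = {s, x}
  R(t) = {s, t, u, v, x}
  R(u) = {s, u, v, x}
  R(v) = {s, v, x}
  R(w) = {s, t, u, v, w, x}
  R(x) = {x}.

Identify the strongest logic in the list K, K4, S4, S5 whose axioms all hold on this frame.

S4

Transitive (axiom 4): yes — every two-step R-path is closed by a direct edge.
Reflexive (axiom T): yes — every world is R-related to itself.
Euclidean (axiom 5): no — t R s and t R u, but not s R u.
So F validates K, K4, S4; S5 would additionally require R to be Euclidean. The strongest is S4.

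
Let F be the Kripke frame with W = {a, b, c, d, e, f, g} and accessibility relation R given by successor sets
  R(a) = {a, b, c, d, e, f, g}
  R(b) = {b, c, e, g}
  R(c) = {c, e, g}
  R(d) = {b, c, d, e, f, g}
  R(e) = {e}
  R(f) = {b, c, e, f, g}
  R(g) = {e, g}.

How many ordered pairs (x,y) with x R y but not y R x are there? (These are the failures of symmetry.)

Enumerating: (a,b), (a,c), (a,d), (a,e), (a,f), (a,g), (b,c), (b,e), (b,g), (c,e), (c,g), (d,b), … and 9 more.
Total: 21.

21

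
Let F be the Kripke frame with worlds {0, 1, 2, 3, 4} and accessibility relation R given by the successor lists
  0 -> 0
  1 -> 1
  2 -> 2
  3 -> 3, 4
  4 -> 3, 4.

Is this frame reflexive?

Reflexive: yes — every world is R-related to itself.

Yes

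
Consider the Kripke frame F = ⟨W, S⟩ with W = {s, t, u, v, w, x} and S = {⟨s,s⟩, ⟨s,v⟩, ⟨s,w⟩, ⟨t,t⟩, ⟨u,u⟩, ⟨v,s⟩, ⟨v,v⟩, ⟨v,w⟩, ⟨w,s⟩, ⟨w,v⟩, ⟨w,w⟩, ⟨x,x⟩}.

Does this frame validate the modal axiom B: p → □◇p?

Yes

By correspondence theory, B is valid on a frame iff S is symmetric.
Symmetric: yes — every pair in S has its reverse in S.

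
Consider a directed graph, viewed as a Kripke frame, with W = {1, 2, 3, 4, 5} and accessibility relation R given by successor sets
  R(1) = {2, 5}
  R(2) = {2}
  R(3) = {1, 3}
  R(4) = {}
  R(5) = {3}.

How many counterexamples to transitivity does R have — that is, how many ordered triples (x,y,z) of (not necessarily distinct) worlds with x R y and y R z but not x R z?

4

Enumerating: (1,5,3), (3,1,2), (3,1,5), (5,3,1).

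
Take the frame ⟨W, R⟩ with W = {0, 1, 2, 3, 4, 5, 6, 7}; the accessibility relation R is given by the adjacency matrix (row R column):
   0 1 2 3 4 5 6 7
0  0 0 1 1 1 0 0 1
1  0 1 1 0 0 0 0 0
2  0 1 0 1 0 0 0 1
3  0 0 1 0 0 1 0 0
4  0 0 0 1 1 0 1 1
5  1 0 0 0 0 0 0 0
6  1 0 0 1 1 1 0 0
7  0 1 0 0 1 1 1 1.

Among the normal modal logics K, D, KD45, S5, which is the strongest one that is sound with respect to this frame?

D

Serial (axiom D): yes — every world has a successor (e.g. 0 R 2).
Euclidean (axiom 5): no — 0 R 2 and 0 R 4, but not 2 R 4.
Transitive (axiom 4): no — 0 R 2 and 2 R 1, but not 0 R 1.
Reflexive (axiom T): no — 0 is not related to itself.
So F validates K, D; KD45 would additionally require R to be Euclidean and transitive. The strongest is D.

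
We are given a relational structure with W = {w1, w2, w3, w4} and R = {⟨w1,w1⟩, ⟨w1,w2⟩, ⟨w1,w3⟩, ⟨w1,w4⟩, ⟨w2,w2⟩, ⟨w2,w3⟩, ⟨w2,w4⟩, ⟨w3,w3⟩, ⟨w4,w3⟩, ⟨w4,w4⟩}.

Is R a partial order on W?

Yes

Reflexive: yes — every world is R-related to itself.
Transitive: yes — every two-step R-path is closed by a direct edge.
Antisymmetric: yes — no distinct pair is related both ways.
So R is a partial order.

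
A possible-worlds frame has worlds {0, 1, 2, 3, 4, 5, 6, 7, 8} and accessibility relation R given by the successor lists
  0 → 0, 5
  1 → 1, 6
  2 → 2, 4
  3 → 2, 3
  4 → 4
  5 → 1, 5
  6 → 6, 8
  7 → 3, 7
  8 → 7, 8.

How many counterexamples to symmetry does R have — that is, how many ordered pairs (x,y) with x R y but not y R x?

8

Enumerating: (0,5), (1,6), (2,4), (3,2), (5,1), (6,8), (7,3), (8,7).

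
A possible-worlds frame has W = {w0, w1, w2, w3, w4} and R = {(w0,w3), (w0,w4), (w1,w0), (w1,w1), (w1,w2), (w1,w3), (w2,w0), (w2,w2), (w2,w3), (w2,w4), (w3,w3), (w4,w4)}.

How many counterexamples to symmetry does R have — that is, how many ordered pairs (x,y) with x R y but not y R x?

8

Enumerating: (w0,w3), (w0,w4), (w1,w0), (w1,w2), (w1,w3), (w2,w0), (w2,w3), (w2,w4).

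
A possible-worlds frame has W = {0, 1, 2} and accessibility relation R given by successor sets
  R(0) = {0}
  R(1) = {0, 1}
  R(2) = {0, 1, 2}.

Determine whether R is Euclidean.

Euclidean: no — 2 R 0 and 2 R 1, but not 0 R 1.

No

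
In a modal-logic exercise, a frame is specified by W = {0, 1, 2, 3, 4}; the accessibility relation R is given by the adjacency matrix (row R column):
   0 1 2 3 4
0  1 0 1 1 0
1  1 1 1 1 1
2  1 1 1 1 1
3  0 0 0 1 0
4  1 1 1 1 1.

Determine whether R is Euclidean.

Euclidean: no — 0 R 3 and 0 R 2, but not 3 R 2.

No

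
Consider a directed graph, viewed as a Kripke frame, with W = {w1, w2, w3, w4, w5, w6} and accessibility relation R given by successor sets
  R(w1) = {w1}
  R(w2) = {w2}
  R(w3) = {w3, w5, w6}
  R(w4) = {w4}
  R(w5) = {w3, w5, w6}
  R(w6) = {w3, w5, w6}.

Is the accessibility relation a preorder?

Reflexive: yes — every world is R-related to itself.
Transitive: yes — every two-step R-path is closed by a direct edge.
So R is a preorder.

Yes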